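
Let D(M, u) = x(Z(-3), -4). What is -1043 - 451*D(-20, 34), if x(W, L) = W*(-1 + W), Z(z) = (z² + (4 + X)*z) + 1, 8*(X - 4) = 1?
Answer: -6446147/64 ≈ -1.0072e+5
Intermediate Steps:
X = 33/8 (X = 4 + (⅛)*1 = 4 + ⅛ = 33/8 ≈ 4.1250)
Z(z) = 1 + z² + 65*z/8 (Z(z) = (z² + (4 + 33/8)*z) + 1 = (z² + 65*z/8) + 1 = 1 + z² + 65*z/8)
D(M, u) = 14145/64 (D(M, u) = (1 + (-3)² + (65/8)*(-3))*(-1 + (1 + (-3)² + (65/8)*(-3))) = (1 + 9 - 195/8)*(-1 + (1 + 9 - 195/8)) = -115*(-1 - 115/8)/8 = -115/8*(-123/8) = 14145/64)
-1043 - 451*D(-20, 34) = -1043 - 451*14145/64 = -1043 - 6379395/64 = -6446147/64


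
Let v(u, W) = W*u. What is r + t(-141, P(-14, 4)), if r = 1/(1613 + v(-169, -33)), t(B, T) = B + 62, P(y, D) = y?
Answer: -568009/7190 ≈ -79.000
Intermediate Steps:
t(B, T) = 62 + B
r = 1/7190 (r = 1/(1613 - 33*(-169)) = 1/(1613 + 5577) = 1/7190 ≈ 0.00013908)
r + t(-141, P(-14, 4)) = 1/7190 + (62 - 141) = 1/7190 - 79 = -568009/7190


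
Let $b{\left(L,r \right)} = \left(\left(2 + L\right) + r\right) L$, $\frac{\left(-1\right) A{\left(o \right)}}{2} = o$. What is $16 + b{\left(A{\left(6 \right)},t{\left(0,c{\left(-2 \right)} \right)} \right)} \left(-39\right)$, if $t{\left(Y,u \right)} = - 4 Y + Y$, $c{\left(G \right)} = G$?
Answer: $-4664$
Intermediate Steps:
$A{\left(o \right)} = - 2 o$
$t{\left(Y,u \right)} = - 3 Y$
$b{\left(L,r \right)} = L \left(2 + L + r\right)$ ($b{\left(L,r \right)} = \left(2 + L + r\right) L = L \left(2 + L + r\right)$)
$16 + b{\left(A{\left(6 \right)},t{\left(0,c{\left(-2 \right)} \right)} \right)} \left(-39\right) = 16 + \left(-2\right) 6 \left(2 - 12 - 0\right) \left(-39\right) = 16 + - 12 \left(2 - 12 + 0\right) \left(-39\right) = 16 + \left(-12\right) \left(-10\right) \left(-39\right) = 16 + 120 \left(-39\right) = 16 - 4680 = -4664$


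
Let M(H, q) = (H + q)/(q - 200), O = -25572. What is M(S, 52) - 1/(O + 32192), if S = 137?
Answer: -78208/61235 ≈ -1.2772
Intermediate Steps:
M(H, q) = (H + q)/(-200 + q)
M(S, 52) - 1/(O + 32192) = (137 + 52)/(-200 + 52) - 1/(-25572 + 32192) = 189/(-148) - 1/6620 = -1/148*189 - 1*1/6620 = -189/148 - 1/6620 = -78208/61235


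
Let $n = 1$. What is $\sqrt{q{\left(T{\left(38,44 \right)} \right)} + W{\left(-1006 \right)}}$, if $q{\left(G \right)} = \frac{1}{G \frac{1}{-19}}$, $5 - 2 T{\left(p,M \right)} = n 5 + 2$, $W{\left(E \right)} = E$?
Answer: $i \sqrt{987} \approx 31.417 i$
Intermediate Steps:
$T{\left(p,M \right)} = -1$ ($T{\left(p,M \right)} = \frac{5}{2} - \frac{1 \cdot 5 + 2}{2} = \frac{5}{2} - \frac{5 + 2}{2} = \frac{5}{2} - \frac{7}{2} = -1$)
$q{\left(G \right)} = - \frac{19}{G}$ ($q{\left(G \right)} = \frac{1}{G \left(- \frac{1}{19}\right)} = \frac{1}{\left(- \frac{1}{19}\right) G} = - \frac{19}{G}$)
$\sqrt{q{\left(T{\left(38,44 \right)} \right)} + W{\left(-1006 \right)}} = \sqrt{- \frac{19}{-1} - 1006} = \sqrt{\left(-19\right) \left(-1\right) - 1006} = \sqrt{19 - 1006} = \sqrt{-987} = i \sqrt{987}$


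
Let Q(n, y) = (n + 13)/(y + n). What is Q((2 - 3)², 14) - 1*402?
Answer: -6016/15 ≈ -401.07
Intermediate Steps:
Q(n, y) = (13 + n)/(n + y)
Q((2 - 3)², 14) - 1*402 = (13 + (2 - 3)²)/((2 - 3)² + 14) - 1*402 = (13 + (-1)²)/((-1)² + 14) - 402 = (13 + 1)/(1 + 14) - 402 = 14/15 - 402 = -6016/15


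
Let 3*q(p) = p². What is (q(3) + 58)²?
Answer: 3721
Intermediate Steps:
q(p) = p²/3
(q(3) + 58)² = ((⅓)*3² + 58)² = ((⅓)*9 + 58)² = (3 + 58)² = 61² = 3721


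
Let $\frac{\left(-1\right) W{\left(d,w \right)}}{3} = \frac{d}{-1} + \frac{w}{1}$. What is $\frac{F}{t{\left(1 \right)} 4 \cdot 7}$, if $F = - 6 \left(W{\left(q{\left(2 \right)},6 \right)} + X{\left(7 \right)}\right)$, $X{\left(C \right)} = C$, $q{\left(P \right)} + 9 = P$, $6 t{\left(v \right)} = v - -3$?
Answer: $\frac{72}{7} \approx 10.286$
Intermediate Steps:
$t{\left(v \right)} = \frac{1}{2} + \frac{v}{6}$ ($t{\left(v \right)} = \frac{v - -3}{6} = \frac{v + 3}{6} = \frac{3 + v}{6} = \frac{1}{2} + \frac{v}{6}$)
$q{\left(P \right)} = -9 + P$
$W{\left(d,w \right)} = - 3 w + 3 d$ ($W{\left(d,w \right)} = - 3 \left(\frac{d}{-1} + \frac{w}{1}\right) = - 3 \left(d \left(-1\right) + w 1\right) = - 3 \left(- d + w\right) = - 3 \left(w - d\right) = - 3 w + 3 d$)
$F = 192$ ($F = - 6 \left(\left(\left(-3\right) 6 + 3 \left(-9 + 2\right)\right) + 7\right) = - 6 \left(\left(-18 + 3 \left(-7\right)\right) + 7\right) = - 6 \left(\left(-18 - 21\right) + 7\right) = - 6 \left(-39 + 7\right) = \left(-6\right) \left(-32\right) = 192$)
$\frac{F}{t{\left(1 \right)} 4 \cdot 7} = \frac{192}{\left(\frac{1}{2} + \frac{1}{6} \cdot 1\right) 4 \cdot 7} = \frac{192}{\left(\frac{1}{2} + \frac{1}{6}\right) 4 \cdot 7} = \frac{192}{\frac{2}{3} \cdot 4 \cdot 7} = \frac{192}{\frac{8}{3} \cdot 7} = \frac{192}{\frac{56}{3}} = 192 \cdot \frac{3}{56} = \frac{72}{7}$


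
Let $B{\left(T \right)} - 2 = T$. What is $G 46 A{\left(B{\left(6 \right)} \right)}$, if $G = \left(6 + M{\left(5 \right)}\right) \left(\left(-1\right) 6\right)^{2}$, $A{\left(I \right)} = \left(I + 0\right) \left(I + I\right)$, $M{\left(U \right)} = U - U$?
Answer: $1271808$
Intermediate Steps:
$M{\left(U \right)} = 0$
$B{\left(T \right)} = 2 + T$
$A{\left(I \right)} = 2 I^{2}$ ($A{\left(I \right)} = I 2 I = 2 I^{2}$)
$G = 216$ ($G = \left(6 + 0\right) \left(\left(-1\right) 6\right)^{2} = 6 \left(-6\right)^{2} = 6 \cdot 36 = 216$)
$G 46 A{\left(B{\left(6 \right)} \right)} = 216 \cdot 46 \cdot 2 \left(2 + 6\right)^{2} = 9936 \cdot 2 \cdot 8^{2} = 9936 \cdot 2 \cdot 64 = 9936 \cdot 128 = 1271808$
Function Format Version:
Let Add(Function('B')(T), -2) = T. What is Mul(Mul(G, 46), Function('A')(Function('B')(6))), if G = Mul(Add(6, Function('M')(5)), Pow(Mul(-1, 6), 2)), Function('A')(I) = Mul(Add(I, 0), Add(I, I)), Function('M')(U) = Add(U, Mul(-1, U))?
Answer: 1271808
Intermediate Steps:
Function('M')(U) = 0
Function('B')(T) = Add(2, T)
Function('A')(I) = Mul(2, Pow(I, 2)) (Function('A')(I) = Mul(I, Mul(2, I)) = Mul(2, Pow(I, 2)))
G = 216 (G = Mul(Add(6, 0), Pow(Mul(-1, 6), 2)) = Mul(6, Pow(-6, 2)) = Mul(6, 36) = 216)
Mul(Mul(G, 46), Function('A')(Function('B')(6))) = Mul(Mul(216, 46), Mul(2, Pow(Add(2, 6), 2))) = Mul(9936, Mul(2, Pow(8, 2))) = Mul(9936, Mul(2, 64)) = Mul(9936, 128) = 1271808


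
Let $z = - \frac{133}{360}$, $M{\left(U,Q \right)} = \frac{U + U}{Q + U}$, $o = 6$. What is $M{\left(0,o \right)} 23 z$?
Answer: $0$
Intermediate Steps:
$M{\left(U,Q \right)} = \frac{2 U}{Q + U}$
$z = - \frac{133}{360}$ ($z = \left(-133\right) \frac{1}{360} = - \frac{133}{360} \approx -0.36944$)
$M{\left(0,o \right)} 23 z = 2 \cdot 0 \frac{1}{6 + 0} \cdot 23 \left(- \frac{133}{360}\right) = 2 \cdot 0 \cdot \frac{1}{6} \cdot 23 \left(- \frac{133}{360}\right) = 0 \cdot 23 \left(- \frac{133}{360}\right) = 0 \left(- \frac{133}{360}\right) = 0$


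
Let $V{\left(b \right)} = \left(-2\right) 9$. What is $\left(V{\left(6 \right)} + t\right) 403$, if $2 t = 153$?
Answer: $\frac{47151}{2} \approx 23576.0$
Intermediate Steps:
$V{\left(b \right)} = -18$
$t = \frac{153}{2}$ ($t = \frac{1}{2} \cdot 153 = \frac{153}{2} \approx 76.5$)
$\left(V{\left(6 \right)} + t\right) 403 = \left(-18 + \frac{153}{2}\right) 403 = \frac{117}{2} \cdot 403 = \frac{47151}{2}$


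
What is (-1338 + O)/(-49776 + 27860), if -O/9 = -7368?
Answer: -32487/10958 ≈ -2.9647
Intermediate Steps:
O = 66312 (O = -9*(-7368) = 66312)
(-1338 + O)/(-49776 + 27860) = (-1338 + 66312)/(-49776 + 27860) = 64974/(-21916) = 64974*(-1/21916) = -32487/10958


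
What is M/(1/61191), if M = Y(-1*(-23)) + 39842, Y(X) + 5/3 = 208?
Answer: 2450597565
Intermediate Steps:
Y(X) = 619/3 (Y(X) = -5/3 + 208 = 619/3)
M = 120145/3 (M = 619/3 + 39842 = 120145/3 ≈ 40048.)
M/(1/61191) = 120145/(3*(1/61191)) = (120145/3)*61191 = 2450597565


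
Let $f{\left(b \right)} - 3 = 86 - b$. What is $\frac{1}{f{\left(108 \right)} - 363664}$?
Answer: $- \frac{1}{363683} \approx -2.7496 \cdot 10^{-6}$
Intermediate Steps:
$f{\left(b \right)} = 89 - b$ ($f{\left(b \right)} = 3 - \left(-86 + b\right) = 89 - b$)
$\frac{1}{f{\left(108 \right)} - 363664} = \frac{1}{\left(89 - 108\right) - 363664} = \frac{1}{-19 - 363664} = \frac{1}{-363683} = - \frac{1}{363683}$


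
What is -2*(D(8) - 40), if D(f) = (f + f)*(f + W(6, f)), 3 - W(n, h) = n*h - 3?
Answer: 1168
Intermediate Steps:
W(n, h) = 6 - h*n (W(n, h) = 3 - (n*h - 3) = 3 - (h*n - 3) = 3 - (-3 + h*n) = 3 + (3 - h*n) = 6 - h*n)
D(f) = 2*f*(6 - 5*f) (D(f) = (f + f)*(f + (6 - 1*f*6)) = (2*f)*(f + (6 - 6*f)) = (2*f)*(6 - 5*f) = 2*f*(6 - 5*f))
-2*(D(8) - 40) = -2*(2*8*(6 - 5*8) - 40) = -2*(2*8*(6 - 40) - 40) = -2*(2*8*(-34) - 40) = -2*(-544 - 40) = -2*(-584) = 1168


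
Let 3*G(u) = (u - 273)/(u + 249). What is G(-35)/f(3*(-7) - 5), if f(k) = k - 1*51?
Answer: 2/321 ≈ 0.0062305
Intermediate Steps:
G(u) = (-273 + u)/(3*(249 + u)) (G(u) = ((u - 273)/(u + 249))/3 = ((-273 + u)/(249 + u))/3 = (-273 + u)/(3*(249 + u)))
f(k) = -51 + k (f(k) = k - 51 = -51 + k)
G(-35)/f(3*(-7) - 5) = ((-273 - 35)/(3*(249 - 35)))/(-51 + (3*(-7) - 5)) = ((⅓)*(-308)/214)/(-51 + (-21 - 5)) = ((⅓)*(1/214)*(-308))/(-51 - 26) = -154/321/(-77) = -154/321*(-1/77) = 2/321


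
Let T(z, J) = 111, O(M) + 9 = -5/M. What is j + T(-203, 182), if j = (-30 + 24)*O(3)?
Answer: 175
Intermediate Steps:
O(M) = -9 - 5/M
j = 64 (j = (-30 + 24)*(-9 - 5/3) = -6*(-9 - 5*1/3) = -6*(-9 - 5/3) = -6*(-32/3) = 64)
j + T(-203, 182) = 64 + 111 = 175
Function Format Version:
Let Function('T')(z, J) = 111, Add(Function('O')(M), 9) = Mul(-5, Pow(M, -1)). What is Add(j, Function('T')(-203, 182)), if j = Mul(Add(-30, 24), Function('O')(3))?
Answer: 175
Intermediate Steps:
Function('O')(M) = Add(-9, Mul(-5, Pow(M, -1)))
j = 64 (j = Mul(Add(-30, 24), Add(-9, Mul(-5, Pow(3, -1)))) = Mul(-6, Add(-9, Mul(-5, Rational(1, 3)))) = Mul(-6, Add(-9, Rational(-5, 3))) = Mul(-6, Rational(-32, 3)) = 64)
Add(j, Function('T')(-203, 182)) = Add(64, 111) = 175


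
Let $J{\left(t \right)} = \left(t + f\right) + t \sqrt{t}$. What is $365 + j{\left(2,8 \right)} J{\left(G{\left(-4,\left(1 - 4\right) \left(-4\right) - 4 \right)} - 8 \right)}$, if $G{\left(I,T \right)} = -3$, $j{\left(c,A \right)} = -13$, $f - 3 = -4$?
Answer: $521 + 143 i \sqrt{11} \approx 521.0 + 474.28 i$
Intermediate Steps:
$f = -1$ ($f = 3 - 4 = -1$)
$J{\left(t \right)} = -1 + t + t^{\frac{3}{2}}$ ($J{\left(t \right)} = \left(t - 1\right) + t \sqrt{t} = \left(-1 + t\right) + t^{\frac{3}{2}} = -1 + t + t^{\frac{3}{2}}$)
$365 + j{\left(2,8 \right)} J{\left(G{\left(-4,\left(1 - 4\right) \left(-4\right) - 4 \right)} - 8 \right)} = 365 - 13 \left(-1 - 11 + \left(-3 - 8\right)^{\frac{3}{2}}\right) = 365 - 13 \left(-1 - 11 + \left(-11\right)^{\frac{3}{2}}\right) = 365 - 13 \left(-1 - 11 - 11 i \sqrt{11}\right) = 365 - 13 \left(-12 - 11 i \sqrt{11}\right) = 365 + \left(156 + 143 i \sqrt{11}\right) = 521 + 143 i \sqrt{11}$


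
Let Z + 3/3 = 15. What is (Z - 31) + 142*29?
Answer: 4101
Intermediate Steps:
Z = 14 (Z = -1 + 15 = 14)
(Z - 31) + 142*29 = (14 - 31) + 142*29 = -17 + 4118 = 4101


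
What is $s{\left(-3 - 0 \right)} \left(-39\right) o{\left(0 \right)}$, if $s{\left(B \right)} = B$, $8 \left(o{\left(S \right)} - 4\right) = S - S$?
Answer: $468$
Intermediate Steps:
$o{\left(S \right)} = 4$ ($o{\left(S \right)} = 4 + \frac{S - S}{8} = 4 + \frac{1}{8} \cdot 0 = 4 + 0 = 4$)
$s{\left(-3 - 0 \right)} \left(-39\right) o{\left(0 \right)} = \left(-3 - 0\right) \left(-39\right) 4 = \left(-3 + 0\right) \left(-39\right) 4 = \left(-3\right) \left(-39\right) 4 = 117 \cdot 4 = 468$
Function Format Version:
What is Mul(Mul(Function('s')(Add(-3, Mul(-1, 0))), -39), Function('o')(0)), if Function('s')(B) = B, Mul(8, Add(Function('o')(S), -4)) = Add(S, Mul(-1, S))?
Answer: 468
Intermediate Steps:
Function('o')(S) = 4 (Function('o')(S) = Add(4, Mul(Rational(1, 8), Add(S, Mul(-1, S)))) = Add(4, Mul(Rational(1, 8), 0)) = Add(4, 0) = 4)
Mul(Mul(Function('s')(Add(-3, Mul(-1, 0))), -39), Function('o')(0)) = Mul(Mul(Add(-3, Mul(-1, 0)), -39), 4) = Mul(Mul(Add(-3, 0), -39), 4) = Mul(Mul(-3, -39), 4) = Mul(117, 4) = 468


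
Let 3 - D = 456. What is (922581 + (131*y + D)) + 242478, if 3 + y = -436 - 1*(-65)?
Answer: 1115612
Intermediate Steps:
D = -453 (D = 3 - 1*456 = 3 - 456 = -453)
y = -374 (y = -3 + (-436 - 1*(-65)) = -3 + (-436 + 65) = -3 - 371 = -374)
(922581 + (131*y + D)) + 242478 = (922581 + (131*(-374) - 453)) + 242478 = (922581 + (-48994 - 453)) + 242478 = (922581 - 49447) + 242478 = 873134 + 242478 = 1115612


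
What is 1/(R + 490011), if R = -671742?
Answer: -1/181731 ≈ -5.5026e-6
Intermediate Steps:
1/(R + 490011) = 1/(-671742 + 490011) = 1/(-181731) = -1/181731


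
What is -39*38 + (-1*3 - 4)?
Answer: -1489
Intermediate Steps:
-39*38 + (-1*3 - 4) = -1482 + (-3 - 4) = -1482 - 7 = -1489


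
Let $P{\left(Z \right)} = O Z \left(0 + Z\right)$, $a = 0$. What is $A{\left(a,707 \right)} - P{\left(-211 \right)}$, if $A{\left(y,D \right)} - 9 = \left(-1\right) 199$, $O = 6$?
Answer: $-267316$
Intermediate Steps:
$A{\left(y,D \right)} = -190$ ($A{\left(y,D \right)} = 9 - 199 = -190$)
$P{\left(Z \right)} = 6 Z^{2}$ ($P{\left(Z \right)} = 6 Z \left(0 + Z\right) = 6 Z Z = 6 Z^{2}$)
$A{\left(a,707 \right)} - P{\left(-211 \right)} = -190 - 6 \left(-211\right)^{2} = -190 - 6 \cdot 44521 = -190 - 267126 = -267316$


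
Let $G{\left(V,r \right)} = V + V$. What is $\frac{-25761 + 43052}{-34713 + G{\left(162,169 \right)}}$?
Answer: $- \frac{17291}{34389} \approx -0.50281$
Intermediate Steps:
$G{\left(V,r \right)} = 2 V$
$\frac{-25761 + 43052}{-34713 + G{\left(162,169 \right)}} = \frac{-25761 + 43052}{-34713 + 2 \cdot 162} = \frac{17291}{-34713 + 324} = \frac{17291}{-34389} = 17291 \left(- \frac{1}{34389}\right) = - \frac{17291}{34389}$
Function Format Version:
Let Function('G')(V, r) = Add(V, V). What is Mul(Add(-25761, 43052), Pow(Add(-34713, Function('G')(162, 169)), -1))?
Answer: Rational(-17291, 34389) ≈ -0.50281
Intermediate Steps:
Function('G')(V, r) = Mul(2, V)
Mul(Add(-25761, 43052), Pow(Add(-34713, Function('G')(162, 169)), -1)) = Mul(Add(-25761, 43052), Pow(Add(-34713, Mul(2, 162)), -1)) = Mul(17291, Pow(Add(-34713, 324), -1)) = Mul(17291, Pow(-34389, -1)) = Mul(17291, Rational(-1, 34389)) = Rational(-17291, 34389)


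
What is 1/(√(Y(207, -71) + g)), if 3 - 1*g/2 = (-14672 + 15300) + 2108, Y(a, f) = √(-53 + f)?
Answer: √2/(2*√(-2733 + I*√31)) ≈ 1.3778e-5 - 0.013526*I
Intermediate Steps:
g = -5466 (g = 6 - 2*((-14672 + 15300) + 2108) = 6 - 2*(628 + 2108) = 6 - 2*2736 = 6 - 5472 = -5466)
1/(√(Y(207, -71) + g)) = 1/(√(√(-53 - 71) - 5466)) = 1/(√(√(-124) - 5466)) = 1/(√(2*I*√31 - 5466)) = 1/(√(-5466 + 2*I*√31)) = (-5466 + 2*I*√31)^(-½)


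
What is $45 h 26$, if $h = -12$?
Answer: $-14040$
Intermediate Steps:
$45 h 26 = 45 \left(-12\right) 26 = \left(-540\right) 26 = -14040$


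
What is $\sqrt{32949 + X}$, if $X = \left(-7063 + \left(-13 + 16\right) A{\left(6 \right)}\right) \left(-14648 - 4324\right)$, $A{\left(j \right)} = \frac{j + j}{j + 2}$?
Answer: $3 \sqrt{14882979} \approx 11574.0$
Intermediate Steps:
$A{\left(j \right)} = \frac{2 j}{2 + j}$
$X = 133913862$ ($X = \left(-7063 + \left(-13 + 16\right) 2 \cdot 6 \frac{1}{2 + 6}\right) \left(-14648 - 4324\right) = \left(-7063 + 3 \cdot 2 \cdot 6 \cdot \frac{1}{8}\right) \left(-18972\right) = \left(-7063 + 3 \cdot \frac{3}{2}\right) \left(-18972\right) = \left(-7063 + \frac{9}{2}\right) \left(-18972\right) = \left(- \frac{14117}{2}\right) \left(-18972\right) = 133913862$)
$\sqrt{32949 + X} = \sqrt{32949 + 133913862} = \sqrt{133946811} = 3 \sqrt{14882979}$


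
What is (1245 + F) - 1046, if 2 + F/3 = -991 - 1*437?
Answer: -4091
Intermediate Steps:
F = -4290 (F = -6 + 3*(-991 - 1*437) = -6 + 3*(-991 - 437) = -6 + 3*(-1428) = -6 - 4284 = -4290)
(1245 + F) - 1046 = (1245 - 4290) - 1046 = -3045 - 1046 = -4091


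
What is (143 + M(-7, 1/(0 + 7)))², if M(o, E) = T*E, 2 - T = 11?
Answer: 984064/49 ≈ 20083.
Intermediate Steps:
T = -9 (T = 2 - 1*11 = 2 - 11 = -9)
M(o, E) = -9*E
(143 + M(-7, 1/(0 + 7)))² = (143 - 9/(0 + 7))² = (143 - 9/7)² = (992/7)² = 984064/49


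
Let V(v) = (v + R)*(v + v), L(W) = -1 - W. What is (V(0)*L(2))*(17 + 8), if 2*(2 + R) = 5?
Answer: 0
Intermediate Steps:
R = ½ (R = -2 + (½)*5 = -2 + 5/2 = ½ ≈ 0.50000)
V(v) = 2*v*(½ + v) (V(v) = (v + ½)*(v + v) = (½ + v)*(2*v) = 2*v*(½ + v))
(V(0)*L(2))*(17 + 8) = ((0*(1 + 2*0))*(-1 - 1*2))*(17 + 8) = ((0*(1 + 0))*(-1 - 2))*25 = ((0*1)*(-3))*25 = (0*(-3))*25 = 0*25 = 0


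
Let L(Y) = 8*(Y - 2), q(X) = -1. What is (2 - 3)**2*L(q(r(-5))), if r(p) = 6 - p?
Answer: -24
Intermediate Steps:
L(Y) = -16 + 8*Y (L(Y) = 8*(-2 + Y) = -16 + 8*Y)
(2 - 3)**2*L(q(r(-5))) = (2 - 3)**2*(-16 + 8*(-1)) = (-1)**2*(-16 - 8) = 1*(-24) = -24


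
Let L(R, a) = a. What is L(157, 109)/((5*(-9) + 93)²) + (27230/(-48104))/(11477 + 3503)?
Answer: 70073603/1482372864 ≈ 0.047271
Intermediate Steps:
L(157, 109)/((5*(-9) + 93)²) + (27230/(-48104))/(11477 + 3503) = 109/((5*(-9) + 93)²) + (27230/(-48104))/(11477 + 3503) = 109/((-45 + 93)²) + (27230*(-1/48104))/14980 = 109/(48²) - 1945/3436*1/14980 = 109/2304 - 389/10294256 = 70073603/1482372864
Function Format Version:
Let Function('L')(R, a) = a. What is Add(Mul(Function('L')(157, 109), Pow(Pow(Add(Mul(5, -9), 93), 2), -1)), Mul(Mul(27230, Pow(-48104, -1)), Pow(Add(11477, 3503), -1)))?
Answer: Rational(70073603, 1482372864) ≈ 0.047271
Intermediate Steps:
Add(Mul(Function('L')(157, 109), Pow(Pow(Add(Mul(5, -9), 93), 2), -1)), Mul(Mul(27230, Pow(-48104, -1)), Pow(Add(11477, 3503), -1))) = Add(Mul(109, Pow(Pow(Add(Mul(5, -9), 93), 2), -1)), Mul(Mul(27230, Pow(-48104, -1)), Pow(Add(11477, 3503), -1))) = Add(Mul(109, Pow(Pow(Add(-45, 93), 2), -1)), Mul(Mul(27230, Rational(-1, 48104)), Pow(14980, -1))) = Add(Mul(109, Pow(Pow(48, 2), -1)), Mul(Rational(-1945, 3436), Rational(1, 14980))) = Add(Mul(109, Pow(2304, -1)), Rational(-389, 10294256)) = Add(Mul(109, Rational(1, 2304)), Rational(-389, 10294256)) = Add(Rational(109, 2304), Rational(-389, 10294256)) = Rational(70073603, 1482372864)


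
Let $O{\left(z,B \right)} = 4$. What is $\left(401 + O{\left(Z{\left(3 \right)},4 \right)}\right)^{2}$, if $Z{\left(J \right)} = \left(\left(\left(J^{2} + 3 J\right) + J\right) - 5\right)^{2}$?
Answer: $164025$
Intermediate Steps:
$Z{\left(J \right)} = \left(-5 + J^{2} + 4 J\right)^{2}$ ($Z{\left(J \right)} = \left(\left(J^{2} + 4 J\right) - 5\right)^{2} = \left(-5 + J^{2} + 4 J\right)^{2}$)
$\left(401 + O{\left(Z{\left(3 \right)},4 \right)}\right)^{2} = \left(401 + 4\right)^{2} = 405^{2} = 164025$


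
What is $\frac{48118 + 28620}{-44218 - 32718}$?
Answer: $- \frac{38369}{38468} \approx -0.99743$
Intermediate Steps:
$\frac{48118 + 28620}{-44218 - 32718} = \frac{76738}{-76936} = 76738 \left(- \frac{1}{76936}\right) = - \frac{38369}{38468}$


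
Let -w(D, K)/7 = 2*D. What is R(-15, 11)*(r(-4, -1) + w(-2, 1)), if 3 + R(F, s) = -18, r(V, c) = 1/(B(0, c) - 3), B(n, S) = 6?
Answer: -595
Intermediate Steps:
w(D, K) = -14*D
r(V, c) = ⅓ (r(V, c) = 1/(6 - 3) = 1/3 = ⅓)
R(F, s) = -21 (R(F, s) = -3 - 18 = -21)
R(-15, 11)*(r(-4, -1) + w(-2, 1)) = -21*(⅓ - 14*(-2)) = -21*(⅓ + 28) = -21*85/3 = -595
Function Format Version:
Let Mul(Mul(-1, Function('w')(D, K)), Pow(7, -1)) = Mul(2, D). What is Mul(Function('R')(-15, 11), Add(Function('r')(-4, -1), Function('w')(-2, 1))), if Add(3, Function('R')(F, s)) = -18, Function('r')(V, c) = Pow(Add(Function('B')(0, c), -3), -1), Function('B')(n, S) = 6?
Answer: -595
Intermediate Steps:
Function('w')(D, K) = Mul(-14, D) (Function('w')(D, K) = Mul(-7, Mul(2, D)) = Mul(-14, D))
Function('r')(V, c) = Rational(1, 3) (Function('r')(V, c) = Pow(Add(6, -3), -1) = Pow(3, -1) = Rational(1, 3))
Function('R')(F, s) = -21 (Function('R')(F, s) = Add(-3, -18) = -21)
Mul(Function('R')(-15, 11), Add(Function('r')(-4, -1), Function('w')(-2, 1))) = Mul(-21, Add(Rational(1, 3), Mul(-14, -2))) = Mul(-21, Add(Rational(1, 3), 28)) = Mul(-21, Rational(85, 3)) = -595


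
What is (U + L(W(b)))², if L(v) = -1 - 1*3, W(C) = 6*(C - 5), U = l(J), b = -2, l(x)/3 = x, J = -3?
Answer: 169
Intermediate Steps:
l(x) = 3*x
U = -9 (U = 3*(-3) = -9)
W(C) = -30 + 6*C (W(C) = 6*(-5 + C) = -30 + 6*C)
L(v) = -4 (L(v) = -1 - 3 = -4)
(U + L(W(b)))² = (-9 - 4)² = (-13)² = 169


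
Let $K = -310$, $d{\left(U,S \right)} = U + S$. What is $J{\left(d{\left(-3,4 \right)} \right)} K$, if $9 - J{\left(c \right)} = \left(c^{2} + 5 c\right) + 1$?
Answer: $-620$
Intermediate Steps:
$d{\left(U,S \right)} = S + U$
$J{\left(c \right)} = 8 - c^{2} - 5 c$ ($J{\left(c \right)} = 9 - \left(\left(c^{2} + 5 c\right) + 1\right) = 9 - \left(1 + c^{2} + 5 c\right) = 8 - c^{2} - 5 c$)
$J{\left(d{\left(-3,4 \right)} \right)} K = \left(8 - \left(4 - 3\right)^{2} - 5 \left(4 - 3\right)\right) \left(-310\right) = \left(8 - 1^{2} - 5\right) \left(-310\right) = \left(8 - 1 - 5\right) \left(-310\right) = 2 \left(-310\right) = -620$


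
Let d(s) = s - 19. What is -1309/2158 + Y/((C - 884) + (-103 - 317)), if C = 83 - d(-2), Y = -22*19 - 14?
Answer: -13303/53950 ≈ -0.24658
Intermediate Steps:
d(s) = -19 + s
Y = -432 (Y = -418 - 14 = -432)
C = 104 (C = 83 - (-19 - 2) = 83 - 1*(-21) = 83 + 21 = 104)
-1309/2158 + Y/((C - 884) + (-103 - 317)) = -1309/2158 - 432/((104 - 884) + (-103 - 317)) = -1309*1/2158 - 432/(-780 - 420) = -1309/2158 - 432/(-1200) = -1309/2158 - 432*(-1/1200) = -1309/2158 + 9/25 = -13303/53950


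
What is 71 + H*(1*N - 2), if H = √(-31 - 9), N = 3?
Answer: 71 + 2*I*√10 ≈ 71.0 + 6.3246*I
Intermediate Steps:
H = 2*I*√10 (H = √(-40) = 2*I*√10 ≈ 6.3246*I)
71 + H*(1*N - 2) = 71 + (2*I*√10)*(1*3 - 2) = 71 + (2*I*√10)*(3 - 2) = 71 + (2*I*√10)*1 = 71 + 2*I*√10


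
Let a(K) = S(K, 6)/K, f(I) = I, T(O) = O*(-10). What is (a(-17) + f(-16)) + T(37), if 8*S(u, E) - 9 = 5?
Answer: -26255/68 ≈ -386.10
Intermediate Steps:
S(u, E) = 7/4 (S(u, E) = 9/8 + (⅛)*5 = 9/8 + 5/8 = 7/4)
T(O) = -10*O
a(K) = 7/(4*K)
(a(-17) + f(-16)) + T(37) = ((7/4)/(-17) - 16) - 10*37 = ((7/4)*(-1/17) - 16) - 370 = (-7/68 - 16) - 370 = -1095/68 - 370 = -26255/68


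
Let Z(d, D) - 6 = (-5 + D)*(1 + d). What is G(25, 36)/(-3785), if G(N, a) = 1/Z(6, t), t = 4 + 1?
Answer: -1/22710 ≈ -4.4033e-5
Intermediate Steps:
t = 5
Z(d, D) = 6 + (1 + d)*(-5 + D) (Z(d, D) = 6 + (-5 + D)*(1 + d) = 6 + (1 + d)*(-5 + D))
G(N, a) = 1/6 (G(N, a) = 1/(1 + 5 - 5*6 + 5*6) = 1/(1 + 5 - 30 + 30) = 1/6)
G(25, 36)/(-3785) = (1/6)/(-3785) = (1/6)*(-1/3785) = -1/22710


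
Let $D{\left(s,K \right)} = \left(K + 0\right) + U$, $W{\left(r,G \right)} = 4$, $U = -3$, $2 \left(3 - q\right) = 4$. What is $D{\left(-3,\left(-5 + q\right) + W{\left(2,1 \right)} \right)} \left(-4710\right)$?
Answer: $14130$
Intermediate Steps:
$q = 1$ ($q = 3 - 2 = 1$)
$D{\left(s,K \right)} = -3 + K$ ($D{\left(s,K \right)} = \left(K + 0\right) - 3 = K - 3 = -3 + K$)
$D{\left(-3,\left(-5 + q\right) + W{\left(2,1 \right)} \right)} \left(-4710\right) = \left(-3 + \left(\left(-5 + 1\right) + 4\right)\right) \left(-4710\right) = \left(-3 + \left(-4 + 4\right)\right) \left(-4710\right) = \left(-3 + 0\right) \left(-4710\right) = \left(-3\right) \left(-4710\right) = 14130$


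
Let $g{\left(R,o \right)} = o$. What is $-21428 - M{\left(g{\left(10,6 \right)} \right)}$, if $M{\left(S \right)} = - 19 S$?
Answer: $-21314$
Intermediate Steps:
$-21428 - M{\left(g{\left(10,6 \right)} \right)} = -21428 - \left(-19\right) 6 = -21428 - -114 = -21428 + 114 = -21314$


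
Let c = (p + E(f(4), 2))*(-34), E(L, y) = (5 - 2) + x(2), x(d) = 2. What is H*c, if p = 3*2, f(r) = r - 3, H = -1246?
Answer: 466004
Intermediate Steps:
f(r) = -3 + r
E(L, y) = 5 (E(L, y) = (5 - 2) + 2 = 3 + 2 = 5)
p = 6
c = -374 (c = (6 + 5)*(-34) = 11*(-34) = -374)
H*c = -1246*(-374) = 466004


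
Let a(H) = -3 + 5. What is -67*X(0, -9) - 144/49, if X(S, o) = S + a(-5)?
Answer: -6710/49 ≈ -136.94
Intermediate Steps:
a(H) = 2
X(S, o) = 2 + S (X(S, o) = S + 2 = 2 + S)
-67*X(0, -9) - 144/49 = -67*(2 + 0) - 144/49 = -67*2 - 144*1/49 = -134 - 144/49 = -6710/49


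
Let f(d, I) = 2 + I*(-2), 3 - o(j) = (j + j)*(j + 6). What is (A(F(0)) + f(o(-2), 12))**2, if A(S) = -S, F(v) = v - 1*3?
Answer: 361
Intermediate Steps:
F(v) = -3 + v (F(v) = v - 3 = -3 + v)
o(j) = 3 - 2*j*(6 + j) (o(j) = 3 - (j + j)*(j + 6) = 3 - 2*j*(6 + j))
f(d, I) = 2 - 2*I
(A(F(0)) + f(o(-2), 12))**2 = (-(-3 + 0) + (2 - 2*12))**2 = (-1*(-3) + (2 - 24))**2 = (3 - 22)**2 = (-19)**2 = 361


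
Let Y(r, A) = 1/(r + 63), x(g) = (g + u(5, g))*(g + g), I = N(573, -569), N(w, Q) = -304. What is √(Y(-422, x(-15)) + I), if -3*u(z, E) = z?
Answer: I*√39180183/359 ≈ 17.436*I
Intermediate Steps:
u(z, E) = -z/3
I = -304
x(g) = 2*g*(-5/3 + g) (x(g) = (g - ⅓*5)*(g + g) = (g - 5/3)*(2*g) = (-5/3 + g)*(2*g) = 2*g*(-5/3 + g))
Y(r, A) = 1/(63 + r)
√(Y(-422, x(-15)) + I) = √(1/(63 - 422) - 304) = √(1/(-359) - 304) = √(-1/359 - 304) = √(-109137/359) = I*√39180183/359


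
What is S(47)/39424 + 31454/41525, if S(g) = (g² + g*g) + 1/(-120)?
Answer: 443688187/510259200 ≈ 0.86953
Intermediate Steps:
S(g) = -1/120 + 2*g² (S(g) = (g² + g²) - 1/120 = 2*g² - 1/120 = -1/120 + 2*g²)
S(47)/39424 + 31454/41525 = (-1/120 + 2*47²)/39424 + 31454/41525 = (-1/120 + 2*2209)*(1/39424) + 31454*(1/41525) = (-1/120 + 4418)*(1/39424) + 31454/41525 = (530159/120)*(1/39424) + 31454/41525 = 75737/675840 + 31454/41525 = 443688187/510259200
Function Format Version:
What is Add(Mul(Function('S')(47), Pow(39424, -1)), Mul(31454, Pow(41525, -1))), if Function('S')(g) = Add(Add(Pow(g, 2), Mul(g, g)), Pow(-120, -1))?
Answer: Rational(443688187, 510259200) ≈ 0.86953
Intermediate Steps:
Function('S')(g) = Add(Rational(-1, 120), Mul(2, Pow(g, 2))) (Function('S')(g) = Add(Add(Pow(g, 2), Pow(g, 2)), Rational(-1, 120)) = Add(Mul(2, Pow(g, 2)), Rational(-1, 120)) = Add(Rational(-1, 120), Mul(2, Pow(g, 2))))
Add(Mul(Function('S')(47), Pow(39424, -1)), Mul(31454, Pow(41525, -1))) = Add(Mul(Add(Rational(-1, 120), Mul(2, Pow(47, 2))), Pow(39424, -1)), Mul(31454, Pow(41525, -1))) = Add(Mul(Add(Rational(-1, 120), Mul(2, 2209)), Rational(1, 39424)), Mul(31454, Rational(1, 41525))) = Add(Mul(Add(Rational(-1, 120), 4418), Rational(1, 39424)), Rational(31454, 41525)) = Add(Mul(Rational(530159, 120), Rational(1, 39424)), Rational(31454, 41525)) = Add(Rational(75737, 675840), Rational(31454, 41525)) = Rational(443688187, 510259200)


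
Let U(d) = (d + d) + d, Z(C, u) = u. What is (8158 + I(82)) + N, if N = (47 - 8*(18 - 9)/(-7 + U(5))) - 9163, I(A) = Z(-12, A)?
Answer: -885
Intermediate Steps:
I(A) = A
U(d) = 3*d (U(d) = 2*d + d = 3*d)
N = -9125 (N = (47 - 8*(18 - 9)/(-7 + 3*5)) - 9163 = (47 - 72/(-7 + 15)) - 9163 = (47 - 72/8) - 9163 = (47 - 8*9/8) - 9163 = (47 - 9) - 9163 = 38 - 9163 = -9125)
(8158 + I(82)) + N = (8158 + 82) - 9125 = 8240 - 9125 = -885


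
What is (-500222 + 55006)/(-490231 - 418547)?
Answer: 222608/454389 ≈ 0.48991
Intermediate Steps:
(-500222 + 55006)/(-490231 - 418547) = -445216/(-908778) = -445216*(-1/908778) = 222608/454389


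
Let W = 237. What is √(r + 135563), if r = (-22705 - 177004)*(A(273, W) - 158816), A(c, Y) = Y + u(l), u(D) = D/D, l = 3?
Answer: √31669589365 ≈ 1.7796e+5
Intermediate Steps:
u(D) = 1
A(c, Y) = 1 + Y (A(c, Y) = Y + 1 = 1 + Y)
r = 31669453802 (r = (-22705 - 177004)*((1 + 237) - 158816) = -199709*(238 - 158816) = -199709*(-158578) = 31669453802)
√(r + 135563) = √(31669453802 + 135563) = √31669589365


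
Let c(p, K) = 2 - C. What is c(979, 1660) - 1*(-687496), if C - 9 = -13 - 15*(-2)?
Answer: 687472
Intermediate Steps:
C = 26 (C = 9 + (-13 - 15*(-2)) = 9 + (-13 + 30) = 9 + 17 = 26)
c(p, K) = -24 (c(p, K) = 2 - 1*26 = 2 - 26 = -24)
c(979, 1660) - 1*(-687496) = -24 - 1*(-687496) = -24 + 687496 = 687472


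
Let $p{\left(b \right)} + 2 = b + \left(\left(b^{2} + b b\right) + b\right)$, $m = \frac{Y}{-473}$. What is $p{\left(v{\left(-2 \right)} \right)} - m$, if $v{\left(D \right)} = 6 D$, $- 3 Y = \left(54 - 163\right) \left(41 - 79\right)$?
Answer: $\frac{367636}{1419} \approx 259.08$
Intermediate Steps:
$Y = - \frac{4142}{3}$ ($Y = - \frac{\left(54 - 163\right) \left(41 - 79\right)}{3} = - \frac{\left(-109\right) \left(-38\right)}{3} = \left(- \frac{1}{3}\right) 4142 = - \frac{4142}{3} \approx -1380.7$)
$m = \frac{4142}{1419}$ ($m = - \frac{4142}{3 \left(-473\right)} = \left(- \frac{4142}{3}\right) \left(- \frac{1}{473}\right) = \frac{4142}{1419} \approx 2.919$)
$p{\left(b \right)} = -2 + 2 b + 2 b^{2}$ ($p{\left(b \right)} = -2 + \left(b + \left(\left(b^{2} + b b\right) + b\right)\right) = -2 + \left(b + \left(\left(b^{2} + b^{2}\right) + b\right)\right) = -2 + \left(b + \left(2 b^{2} + b\right)\right) = -2 + \left(b + \left(b + 2 b^{2}\right)\right) = -2 + \left(2 b + 2 b^{2}\right) = -2 + 2 b + 2 b^{2}$)
$p{\left(v{\left(-2 \right)} \right)} - m = \left(-2 + 2 \cdot 6 \left(-2\right) + 2 \left(6 \left(-2\right)\right)^{2}\right) - \frac{4142}{1419} = \left(-2 + 2 \left(-12\right) + 2 \left(-12\right)^{2}\right) - \frac{4142}{1419} = \left(-2 - 24 + 2 \cdot 144\right) - \frac{4142}{1419} = \left(-2 - 24 + 288\right) - \frac{4142}{1419} = 262 - \frac{4142}{1419} = \frac{367636}{1419}$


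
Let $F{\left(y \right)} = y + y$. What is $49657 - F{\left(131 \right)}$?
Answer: $49395$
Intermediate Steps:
$F{\left(y \right)} = 2 y$
$49657 - F{\left(131 \right)} = 49657 - 2 \cdot 131 = 49657 - 262 = 49395$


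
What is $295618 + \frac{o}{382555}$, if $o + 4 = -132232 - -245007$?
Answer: $\frac{113090256761}{382555} \approx 2.9562 \cdot 10^{5}$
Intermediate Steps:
$o = 112771$ ($o = -4 - -112775 = -4 + \left(-132232 + 245007\right) = -4 + 112775 = 112771$)
$295618 + \frac{o}{382555} = 295618 + \frac{112771}{382555} = \frac{113090256761}{382555}$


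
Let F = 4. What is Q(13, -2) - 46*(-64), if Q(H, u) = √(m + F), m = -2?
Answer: 2944 + √2 ≈ 2945.4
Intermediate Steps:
Q(H, u) = √2 (Q(H, u) = √(-2 + 4) = √2)
Q(13, -2) - 46*(-64) = √2 - 46*(-64) = √2 + 2944 = 2944 + √2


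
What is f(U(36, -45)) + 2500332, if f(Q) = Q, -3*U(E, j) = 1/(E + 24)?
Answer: 450059759/180 ≈ 2.5003e+6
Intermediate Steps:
U(E, j) = -1/(3*(24 + E)) (U(E, j) = -1/(3*(E + 24)) = -1/(3*(24 + E)))
f(U(36, -45)) + 2500332 = -1/(72 + 3*36) + 2500332 = -1/(72 + 108) + 2500332 = -1/180 + 2500332 = 450059759/180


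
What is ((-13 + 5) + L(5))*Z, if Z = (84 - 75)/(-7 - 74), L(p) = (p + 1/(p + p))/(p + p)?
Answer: 749/900 ≈ 0.83222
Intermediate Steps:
L(p) = (p + 1/(2*p))/(2*p) (L(p) = (p + 1/(2*p))/((2*p)) = (p + 1/(2*p))*(1/(2*p)) = (p + 1/(2*p))/(2*p))
Z = -⅑ (Z = 9/(-81) = 9*(-1/81) = -⅑ ≈ -0.11111)
((-13 + 5) + L(5))*Z = ((-13 + 5) + (½ + (¼)/5²))*(-⅑) = (-8 + (½ + (¼)*(1/25)))*(-⅑) = (-8 + (½ + 1/100))*(-⅑) = (-8 + 51/100)*(-⅑) = -749/100*(-⅑) = 749/900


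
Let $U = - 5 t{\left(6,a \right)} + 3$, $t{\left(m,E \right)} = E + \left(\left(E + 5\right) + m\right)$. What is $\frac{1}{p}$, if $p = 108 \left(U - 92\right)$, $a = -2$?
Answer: $- \frac{1}{13392} \approx -7.4671 \cdot 10^{-5}$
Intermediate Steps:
$t{\left(m,E \right)} = 5 + m + 2 E$ ($t{\left(m,E \right)} = E + \left(\left(5 + E\right) + m\right) = E + \left(5 + E + m\right) = 5 + m + 2 E$)
$U = -32$ ($U = - 5 \left(5 + 6 + 2 \left(-2\right)\right) + 3 = - 5 \left(5 + 6 - 4\right) + 3 = \left(-5\right) 7 + 3 = -35 + 3 = -32$)
$p = -13392$ ($p = 108 \left(-32 - 92\right) = 108 \left(-124\right) = -13392$)
$\frac{1}{p} = \frac{1}{-13392} = - \frac{1}{13392}$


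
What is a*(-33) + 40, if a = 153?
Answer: -5009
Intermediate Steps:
a*(-33) + 40 = 153*(-33) + 40 = -5049 + 40 = -5009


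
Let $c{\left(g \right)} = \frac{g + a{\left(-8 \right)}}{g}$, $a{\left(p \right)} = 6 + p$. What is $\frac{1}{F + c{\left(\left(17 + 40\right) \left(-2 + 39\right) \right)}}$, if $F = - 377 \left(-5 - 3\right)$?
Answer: $\frac{2109}{6362851} \approx 0.00033146$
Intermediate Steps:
$c{\left(g \right)} = \frac{-2 + g}{g}$ ($c{\left(g \right)} = \frac{g + \left(6 - 8\right)}{g} = \frac{g - 2}{g} = \frac{-2 + g}{g}$)
$F = 3016$ ($F = \left(-377\right) \left(-8\right) = 3016$)
$\frac{1}{F + c{\left(\left(17 + 40\right) \left(-2 + 39\right) \right)}} = \frac{1}{3016 + \frac{-2 + \left(17 + 40\right) \left(-2 + 39\right)}{\left(17 + 40\right) \left(-2 + 39\right)}} = \frac{1}{3016 + \frac{-2 + 57 \cdot 37}{57 \cdot 37}} = \frac{1}{3016 + \frac{-2 + 2109}{2109}} = \frac{1}{3016 + \frac{1}{2109} \cdot 2107} = \frac{1}{3016 + \frac{2107}{2109}} = \frac{1}{\frac{6362851}{2109}} = \frac{2109}{6362851}$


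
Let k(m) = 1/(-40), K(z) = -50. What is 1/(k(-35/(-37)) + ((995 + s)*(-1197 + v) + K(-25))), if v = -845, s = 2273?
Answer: -40/266932241 ≈ -1.4985e-7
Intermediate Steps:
k(m) = -1/40
1/(k(-35/(-37)) + ((995 + s)*(-1197 + v) + K(-25))) = 1/(-1/40 + ((995 + 2273)*(-1197 - 845) - 50)) = 1/(-1/40 + (3268*(-2042) - 50)) = 1/(-1/40 + (-6673256 - 50)) = 1/(-1/40 - 6673306) = 1/(-266932241/40) = -40/266932241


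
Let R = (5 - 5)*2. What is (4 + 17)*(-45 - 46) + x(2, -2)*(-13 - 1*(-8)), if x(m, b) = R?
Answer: -1911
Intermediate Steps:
R = 0 (R = 0*2 = 0)
x(m, b) = 0
(4 + 17)*(-45 - 46) + x(2, -2)*(-13 - 1*(-8)) = (4 + 17)*(-45 - 46) + 0*(-13 - 1*(-8)) = 21*(-91) + 0*(-13 + 8) = -1911 + 0*(-5) = -1911 + 0 = -1911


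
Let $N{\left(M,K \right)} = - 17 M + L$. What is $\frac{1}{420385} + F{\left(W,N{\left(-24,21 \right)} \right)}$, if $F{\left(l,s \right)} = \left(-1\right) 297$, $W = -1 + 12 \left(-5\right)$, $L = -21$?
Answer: $- \frac{124854344}{420385} \approx -297.0$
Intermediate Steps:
$N{\left(M,K \right)} = -21 - 17 M$ ($N{\left(M,K \right)} = - 17 M - 21 = -21 - 17 M$)
$W = -61$ ($W = -1 - 60 = -61$)
$F{\left(l,s \right)} = -297$
$\frac{1}{420385} + F{\left(W,N{\left(-24,21 \right)} \right)} = \frac{1}{420385} - 297 = - \frac{124854344}{420385}$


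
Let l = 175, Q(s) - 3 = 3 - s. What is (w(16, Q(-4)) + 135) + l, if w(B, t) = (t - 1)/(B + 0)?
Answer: 4969/16 ≈ 310.56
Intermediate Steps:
Q(s) = 6 - s (Q(s) = 3 + (3 - s) = 6 - s)
w(B, t) = (-1 + t)/B
(w(16, Q(-4)) + 135) + l = ((-1 + (6 - 1*(-4)))/16 + 135) + 175 = ((-1 + (6 + 4))/16 + 135) + 175 = ((-1 + 10)/16 + 135) + 175 = ((1/16)*9 + 135) + 175 = (9/16 + 135) + 175 = 2169/16 + 175 = 4969/16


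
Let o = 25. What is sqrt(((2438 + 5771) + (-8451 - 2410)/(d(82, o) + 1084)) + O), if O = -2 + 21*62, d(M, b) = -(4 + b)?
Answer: sqrt(10572296370)/1055 ≈ 97.461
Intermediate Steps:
d(M, b) = -4 - b
O = 1300 (O = -2 + 1302 = 1300)
sqrt(((2438 + 5771) + (-8451 - 2410)/(d(82, o) + 1084)) + O) = sqrt(((2438 + 5771) + (-8451 - 2410)/((-4 - 1*25) + 1084)) + 1300) = sqrt((8209 - 10861/((-4 - 25) + 1084)) + 1300) = sqrt((8209 - 10861/(-29 + 1084)) + 1300) = sqrt((8209 - 10861/1055) + 1300) = sqrt(8649634/1055 + 1300) = sqrt(10021134/1055) = sqrt(10572296370)/1055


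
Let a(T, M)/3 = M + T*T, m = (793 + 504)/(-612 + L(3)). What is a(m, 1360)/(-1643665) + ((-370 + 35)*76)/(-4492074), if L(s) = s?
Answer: 483359414656499/152132600702576445 ≈ 0.0031772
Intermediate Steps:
m = -1297/609 (m = (793 + 504)/(-612 + 3) = 1297/(-609) = 1297*(-1/609) = -1297/609 ≈ -2.1297)
a(T, M) = 3*M + 3*T² (a(T, M) = 3*(M + T*T) = 3*(M + T²) = 3*M + 3*T²)
a(m, 1360)/(-1643665) + ((-370 + 35)*76)/(-4492074) = (3*1360 + 3*(-1297/609)²)/(-1643665) + ((-370 + 35)*76)/(-4492074) = (4080 + 3*(1682209/370881))*(-1/1643665) - 335*76*(-1/4492074) = (4080 + 1682209/123627)*(-1/1643665) - 25460*(-1/4492074) = (506080369/123627)*(-1/1643665) + 12730/2246037 = -506080369/203201372955 + 12730/2246037 = 483359414656499/152132600702576445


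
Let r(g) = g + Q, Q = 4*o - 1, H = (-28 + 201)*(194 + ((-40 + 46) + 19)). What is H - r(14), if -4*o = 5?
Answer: 37879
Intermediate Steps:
o = -5/4 (o = -¼*5 = -5/4 ≈ -1.2500)
H = 37887 (H = 173*(194 + (6 + 19)) = 173*(194 + 25) = 173*219 = 37887)
Q = -6 (Q = 4*(-5/4) - 1 = -5 - 1 = -6)
r(g) = -6 + g (r(g) = g - 6 = -6 + g)
H - r(14) = 37887 - (-6 + 14) = 37887 - 1*8 = 37887 - 8 = 37879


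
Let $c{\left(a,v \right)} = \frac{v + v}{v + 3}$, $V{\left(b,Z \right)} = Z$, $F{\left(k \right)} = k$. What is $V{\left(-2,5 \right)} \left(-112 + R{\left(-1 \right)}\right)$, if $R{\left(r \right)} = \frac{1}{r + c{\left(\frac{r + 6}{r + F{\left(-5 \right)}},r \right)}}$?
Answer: $- \frac{1125}{2} \approx -562.5$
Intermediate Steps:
$c{\left(a,v \right)} = \frac{2 v}{3 + v}$
$R{\left(r \right)} = \frac{1}{r + \frac{2 r}{3 + r}}$
$V{\left(-2,5 \right)} \left(-112 + R{\left(-1 \right)}\right) = 5 \left(-112 + \frac{3 - 1}{\left(-1\right) \left(5 - 1\right)}\right) = 5 \left(-112 - \frac{1}{4} \cdot 2\right) = 5 \left(-112 - \frac{1}{2}\right) = 5 \left(- \frac{225}{2}\right) = - \frac{1125}{2}$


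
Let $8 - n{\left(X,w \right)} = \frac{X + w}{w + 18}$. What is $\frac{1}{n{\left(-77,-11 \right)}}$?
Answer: $\frac{7}{144} \approx 0.048611$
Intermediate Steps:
$n{\left(X,w \right)} = 8 - \frac{X + w}{18 + w}$ ($n{\left(X,w \right)} = 8 - \frac{X + w}{w + 18} = 8 - \frac{X + w}{18 + w}$)
$\frac{1}{n{\left(-77,-11 \right)}} = \frac{1}{\frac{1}{18 - 11} \left(144 - -77 + 7 \left(-11\right)\right)} = \frac{1}{\frac{1}{7} \left(144 + 77 - 77\right)} = \frac{1}{\frac{1}{7} \cdot 144} = \frac{1}{\frac{144}{7}} = \frac{7}{144}$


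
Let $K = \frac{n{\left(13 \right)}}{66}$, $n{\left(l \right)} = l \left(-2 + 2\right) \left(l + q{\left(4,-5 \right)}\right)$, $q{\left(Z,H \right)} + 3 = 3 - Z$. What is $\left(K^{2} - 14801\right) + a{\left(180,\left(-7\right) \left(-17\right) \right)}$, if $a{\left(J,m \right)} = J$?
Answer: $-14621$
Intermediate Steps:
$q{\left(Z,H \right)} = - Z$ ($q{\left(Z,H \right)} = -3 - \left(-3 + Z\right) = - Z$)
$n{\left(l \right)} = 0$ ($n{\left(l \right)} = l \left(-2 + 2\right) \left(l - 4\right) = l 0 \left(l - 4\right) = 0 \left(-4 + l\right) = 0$)
$K = 0$ ($K = \frac{0}{66} = 0 \cdot \frac{1}{66} = 0$)
$\left(K^{2} - 14801\right) + a{\left(180,\left(-7\right) \left(-17\right) \right)} = \left(0^{2} - 14801\right) + 180 = \left(0 - 14801\right) + 180 = -14801 + 180 = -14621$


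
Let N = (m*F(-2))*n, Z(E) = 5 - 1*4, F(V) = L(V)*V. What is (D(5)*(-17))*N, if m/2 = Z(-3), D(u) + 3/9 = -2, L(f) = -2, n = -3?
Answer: -952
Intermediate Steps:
D(u) = -7/3 (D(u) = -1/3 - 2 = -7/3)
F(V) = -2*V
Z(E) = 1 (Z(E) = 5 - 4 = 1)
m = 2 (m = 2*1 = 2)
N = -24 (N = (2*(-2*(-2)))*(-3) = (2*4)*(-3) = 8*(-3) = -24)
(D(5)*(-17))*N = -7/3*(-17)*(-24) = (119/3)*(-24) = -952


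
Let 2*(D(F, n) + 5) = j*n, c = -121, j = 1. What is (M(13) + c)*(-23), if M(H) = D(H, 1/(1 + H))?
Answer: 81121/28 ≈ 2897.2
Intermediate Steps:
D(F, n) = -5 + n/2 (D(F, n) = -5 + (1*n)/2 = -5 + n/2)
M(H) = -5 + 1/(2*(1 + H))
(M(13) + c)*(-23) = ((-9 - 10*13)/(2*(1 + 13)) - 121)*(-23) = ((½)*(-9 - 130)/14 - 121)*(-23) = ((½)*(1/14)*(-139) - 121)*(-23) = (-139/28 - 121)*(-23) = -3527/28*(-23) = 81121/28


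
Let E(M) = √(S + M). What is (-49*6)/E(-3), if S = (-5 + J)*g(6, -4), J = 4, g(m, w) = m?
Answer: 98*I ≈ 98.0*I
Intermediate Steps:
S = -6 (S = (-5 + 4)*6 = -1*6 = -6)
E(M) = √(-6 + M)
(-49*6)/E(-3) = (-49*6)/(√(-6 - 3)) = -294*(-I/3) = -(-98)*I = 98*I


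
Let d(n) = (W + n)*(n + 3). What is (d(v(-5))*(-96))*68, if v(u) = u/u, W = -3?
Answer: 52224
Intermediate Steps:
v(u) = 1
d(n) = (-3 + n)*(3 + n) (d(n) = (-3 + n)*(n + 3) = (-3 + n)*(3 + n))
(d(v(-5))*(-96))*68 = ((-9 + 1**2)*(-96))*68 = ((-9 + 1)*(-96))*68 = -8*(-96)*68 = 768*68 = 52224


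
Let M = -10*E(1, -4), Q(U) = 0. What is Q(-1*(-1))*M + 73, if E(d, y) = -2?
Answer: 73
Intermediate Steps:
M = 20 (M = -10*(-2) = 20)
Q(-1*(-1))*M + 73 = 0*20 + 73 = 0 + 73 = 73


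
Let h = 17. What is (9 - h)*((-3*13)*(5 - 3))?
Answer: 624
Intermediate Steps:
(9 - h)*((-3*13)*(5 - 3)) = (9 - 1*17)*((-3*13)*(5 - 3)) = (9 - 17)*(-39*2) = -8*(-78) = 624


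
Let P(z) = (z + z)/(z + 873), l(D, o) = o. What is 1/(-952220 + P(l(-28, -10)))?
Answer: -863/821765880 ≈ -1.0502e-6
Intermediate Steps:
P(z) = 2*z/(873 + z) (P(z) = (2*z)/(873 + z) = 2*z/(873 + z))
1/(-952220 + P(l(-28, -10))) = 1/(-952220 + 2*(-10)/(873 - 10)) = 1/(-952220 + 2*(-10)/863) = 1/(-952220 + 2*(-10)*(1/863)) = 1/(-952220 - 20/863) = 1/(-821765880/863) = -863/821765880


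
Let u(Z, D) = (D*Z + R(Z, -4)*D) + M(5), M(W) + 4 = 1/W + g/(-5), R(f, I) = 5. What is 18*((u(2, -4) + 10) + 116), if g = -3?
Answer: 8532/5 ≈ 1706.4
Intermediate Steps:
M(W) = -17/5 + 1/W (M(W) = -4 + (1/W - 3/(-5)) = -4 + (1/W - 3*(-⅕)) = -4 + (1/W + ⅗) = -4 + (⅗ + 1/W) = -17/5 + 1/W)
u(Z, D) = -16/5 + 5*D + D*Z (u(Z, D) = (D*Z + 5*D) + (-17/5 + 1/5) = (5*D + D*Z) + (-17/5 + ⅕) = (5*D + D*Z) - 16/5 = -16/5 + 5*D + D*Z)
18*((u(2, -4) + 10) + 116) = 18*(((-16/5 + 5*(-4) - 4*2) + 10) + 116) = 18*(((-16/5 - 20 - 8) + 10) + 116) = 18*((-156/5 + 10) + 116) = 18*(-106/5 + 116) = 18*(474/5) = 8532/5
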